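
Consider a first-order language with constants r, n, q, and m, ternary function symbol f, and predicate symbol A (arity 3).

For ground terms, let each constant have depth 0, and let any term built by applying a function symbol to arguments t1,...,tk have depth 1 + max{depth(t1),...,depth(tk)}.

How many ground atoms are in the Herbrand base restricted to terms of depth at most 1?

First count ground terms of depth ≤ 1.
If N_k denotes the number of depth-≤k ground terms, the 4 constants give N_0 = 4, and each function symbol of arity r contributes N_{k-1}^r new terms at level k: N_k = 4 + N_{k-1}^3.
N_0 = 4
N_1 = 4 + 4^3 = 68
So |H| = 68.
Ground atoms are formed by filling each argument slot of a predicate with a term from H, so an r-ary predicate gives |H|^r atoms:
  A: 68^3 = 314432
Total ground atoms: 314432.

314432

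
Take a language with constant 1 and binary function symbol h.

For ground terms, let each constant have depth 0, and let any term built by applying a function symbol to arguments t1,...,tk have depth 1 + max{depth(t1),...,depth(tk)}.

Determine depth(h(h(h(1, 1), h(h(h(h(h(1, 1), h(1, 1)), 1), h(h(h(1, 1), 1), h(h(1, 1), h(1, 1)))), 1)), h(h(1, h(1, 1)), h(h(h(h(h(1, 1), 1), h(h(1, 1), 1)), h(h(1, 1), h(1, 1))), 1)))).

7

depth(h(1, 1)) = 1 + max(0, 0) = 1
depth(h(h(1, 1), h(1, 1))) = 1 + max(1, 1) = 2
depth(h(h(h(1, 1), h(1, 1)), 1)) = 1 + max(2, 0) = 3
depth(h(h(1, 1), 1)) = 1 + max(1, 0) = 2
depth(h(h(h(1, 1), 1), h(h(1, 1), h(1, 1)))) = 1 + max(2, 2) = 3
depth(h(h(h(h(1, 1), h(1, 1)), 1), h(h(h(1, 1), 1), h(h(1, 1), h(1, 1))))) = 1 + max(3, 3) = 4
depth(h(h(h(h(h(1, 1), h(1, 1)), 1), h(h(h(1, 1), 1), h(h(1, 1), h(1, 1)))), 1)) = 1 + max(4, 0) = 5
depth(h(h(1, 1), h(h(h(h(h(1, 1), h(1, 1)), 1), h(h(h(1, 1), 1), h(h(1, 1), h(1, 1)))), 1))) = 1 + max(1, 5) = 6
depth(h(1, h(1, 1))) = 1 + max(0, 1) = 2
depth(h(h(h(1, 1), 1), h(h(1, 1), 1))) = 1 + max(2, 2) = 3
depth(h(h(h(h(1, 1), 1), h(h(1, 1), 1)), h(h(1, 1), h(1, 1)))) = 1 + max(3, 2) = 4
depth(h(h(h(h(h(1, 1), 1), h(h(1, 1), 1)), h(h(1, 1), h(1, 1))), 1)) = 1 + max(4, 0) = 5
depth(h(h(1, h(1, 1)), h(h(h(h(h(1, 1), 1), h(h(1, 1), 1)), h(h(1, 1), h(1, 1))), 1))) = 1 + max(2, 5) = 6
depth(h(h(h(1, 1), h(h(h(h(h(1, 1), h(1, 1)), 1), h(h(h(1, 1), 1), h(h(1, 1), h(1, 1)))), 1)), h(h(1, h(1, 1)), h(h(h(h(h(1, 1), 1), h(h(1, 1), 1)), h(h(1, 1), h(1, 1))), 1)))) = 1 + max(6, 6) = 7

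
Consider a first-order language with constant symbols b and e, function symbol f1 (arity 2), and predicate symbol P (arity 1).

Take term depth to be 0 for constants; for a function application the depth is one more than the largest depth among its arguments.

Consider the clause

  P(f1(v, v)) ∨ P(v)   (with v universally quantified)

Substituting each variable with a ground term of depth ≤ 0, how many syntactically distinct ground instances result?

2

Ground terms of depth ≤ 0:
  Let N_k count ground terms of depth at most k. Each non-constant term of depth ≤ k is some function symbol applied to depth-≤(k−1) arguments, giving N_k = 2 + N_{k-1}^2.
  N_0 = 2
  Explicitly: b, e.
So there are 2 ground terms available for substitution.
The body mentions the single quantified variable v; since ground terms form a free algebra, no two substitutions collapse to the same formula.
Number of ground instances = 2.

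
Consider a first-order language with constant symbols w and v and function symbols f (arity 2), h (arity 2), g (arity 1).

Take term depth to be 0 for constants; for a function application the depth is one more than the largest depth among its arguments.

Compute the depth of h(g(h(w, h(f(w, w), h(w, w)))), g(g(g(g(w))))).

depth(f(w, w)) = 1 + max(0, 0) = 1
depth(h(w, w)) = 1 + max(0, 0) = 1
depth(h(f(w, w), h(w, w))) = 1 + max(1, 1) = 2
depth(h(w, h(f(w, w), h(w, w)))) = 1 + max(0, 2) = 3
depth(g(h(w, h(f(w, w), h(w, w))))) = 1 + depth(h(w, h(f(w, w), h(w, w)))) = 1 + 3 = 4
depth(g(w)) = 1 + depth(w) = 1 + 0 = 1
depth(g(g(w))) = 1 + depth(g(w)) = 1 + 1 = 2
depth(g(g(g(w)))) = 1 + depth(g(g(w))) = 1 + 2 = 3
depth(g(g(g(g(w))))) = 1 + depth(g(g(g(w)))) = 1 + 3 = 4
depth(h(g(h(w, h(f(w, w), h(w, w)))), g(g(g(g(w)))))) = 1 + max(4, 4) = 5

5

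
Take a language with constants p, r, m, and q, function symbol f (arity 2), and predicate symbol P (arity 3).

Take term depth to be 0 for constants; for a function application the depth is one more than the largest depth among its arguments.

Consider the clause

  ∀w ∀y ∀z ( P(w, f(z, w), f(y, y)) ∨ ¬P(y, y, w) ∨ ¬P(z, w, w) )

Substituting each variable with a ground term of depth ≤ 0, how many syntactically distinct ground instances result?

Ground terms of depth ≤ 0:
  If N_k denotes the number of depth-≤k ground terms, the 4 constants give N_0 = 4, and each function symbol of arity r contributes N_{k-1}^r new terms at level k: N_k = 4 + N_{k-1}^2.
  N_0 = 4
So there are 4 ground terms available for substitution.
Each of w, y, z ranges independently over the available ground terms, and distinct assignments produce distinct instances.
Number of ground instances = 4^3 = 64.

64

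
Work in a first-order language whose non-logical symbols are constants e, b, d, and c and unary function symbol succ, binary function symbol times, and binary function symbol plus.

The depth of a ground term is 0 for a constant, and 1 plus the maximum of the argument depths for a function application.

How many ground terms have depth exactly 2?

3204

Count level by level. With function symbols succ/1, times/2, plus/2, the terms of depth ≤ k are the 4 constants together with each function applied to depth-≤(k−1) tuples, so N_k = 4 + N_{k-1} + N_{k-1}^2 + N_{k-1}^2.
N_0 = 4
N_1 = 4 + 4 + 4^2 + 4^2 = 40
N_2 = 4 + 40 + 40^2 + 40^2 = 3244
Terms of depth exactly 2: N_2 − N_1 = 3244 − 40 = 3204.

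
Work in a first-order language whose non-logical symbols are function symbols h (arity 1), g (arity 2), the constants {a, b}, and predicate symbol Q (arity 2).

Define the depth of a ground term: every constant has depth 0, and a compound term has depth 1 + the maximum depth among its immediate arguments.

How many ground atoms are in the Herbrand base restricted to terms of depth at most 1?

64

First count ground terms of depth ≤ 1.
Let N_k = |{terms of depth ≤ k}|. Then N_0 = 2 and N_k = 2 + N_{k-1} + N_{k-1}^2 for k ≥ 1 (one summand per function symbol, arity giving the exponent).
N_0 = 2
N_1 = 2 + 2 + 2^2 = 8
So |H| = 8.
Each predicate of arity r yields |H|^r ground atoms (one per choice of an r-tuple from H):
  Q: 8^2 = 64
Total ground atoms: 64.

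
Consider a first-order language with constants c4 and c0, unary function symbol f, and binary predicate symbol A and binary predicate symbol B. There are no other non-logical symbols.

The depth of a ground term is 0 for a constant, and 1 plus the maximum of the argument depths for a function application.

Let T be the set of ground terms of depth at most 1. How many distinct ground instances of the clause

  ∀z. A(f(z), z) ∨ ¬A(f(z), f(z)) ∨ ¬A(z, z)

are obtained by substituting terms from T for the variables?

4

Ground terms of depth ≤ 1:
  Count level by level. With function symbols f/1, the terms of depth ≤ k are the 2 constants together with each function applied to depth-≤(k−1) tuples, so N_k = 2 + N_{k-1}.
  N_0 = 2
  N_1 = 2 + 2 = 4
So there are 4 ground terms available for substitution.
The variable z ranges independently over the available ground terms, and distinct assignments produce distinct instances.
Number of ground instances = 4.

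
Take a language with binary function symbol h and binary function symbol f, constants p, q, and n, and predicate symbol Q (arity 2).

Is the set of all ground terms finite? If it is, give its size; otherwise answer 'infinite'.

The signature has at least one function symbol (h, arity 2) and at least one constant (p).
Iterating h gives infinitely many distinct ground terms: p, h(p, p), h(h(p, p), h(p, p)), ...
So the Herbrand universe is infinite.

infinite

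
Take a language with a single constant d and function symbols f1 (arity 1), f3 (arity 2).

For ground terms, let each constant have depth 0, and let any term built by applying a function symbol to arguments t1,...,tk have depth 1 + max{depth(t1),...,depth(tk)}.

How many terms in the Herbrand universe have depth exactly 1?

2

Let N_k count ground terms of depth at most k. Each non-constant term of depth ≤ k is some function symbol applied to depth-≤(k−1) arguments, giving N_k = 1 + N_{k-1} + N_{k-1}^2.
N_0 = 1
N_1 = 1 + 1 + 1^2 = 3
Terms of depth exactly 1: N_1 − N_0 = 3 − 1 = 2.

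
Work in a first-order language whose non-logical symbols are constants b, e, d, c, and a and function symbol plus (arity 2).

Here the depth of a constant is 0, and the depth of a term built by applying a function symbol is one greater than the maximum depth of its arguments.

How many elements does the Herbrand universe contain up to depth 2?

905

Let N_k = |{terms of depth ≤ k}|. Then N_0 = 5 and N_k = 5 + N_{k-1}^2 for k ≥ 1 (one summand per function symbol, arity giving the exponent).
N_0 = 5
N_1 = 5 + 5^2 = 30
N_2 = 5 + 30^2 = 905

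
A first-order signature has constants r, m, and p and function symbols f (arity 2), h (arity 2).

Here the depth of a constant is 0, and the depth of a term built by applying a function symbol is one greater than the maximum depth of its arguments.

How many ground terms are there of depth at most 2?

885

If N_k denotes the number of depth-≤k ground terms, the 3 constants give N_0 = 3, and each function symbol of arity r contributes N_{k-1}^r new terms at level k: N_k = 3 + N_{k-1}^2 + N_{k-1}^2.
N_0 = 3
N_1 = 3 + 3^2 + 3^2 = 21
N_2 = 3 + 21^2 + 21^2 = 885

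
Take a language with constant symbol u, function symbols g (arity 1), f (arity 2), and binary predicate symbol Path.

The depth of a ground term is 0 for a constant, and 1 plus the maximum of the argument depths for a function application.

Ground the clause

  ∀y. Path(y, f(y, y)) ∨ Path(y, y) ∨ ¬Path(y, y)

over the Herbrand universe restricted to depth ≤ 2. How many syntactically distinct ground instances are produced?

13

Ground terms of depth ≤ 2:
  Write N_k for the number of ground terms of depth ≤ k. A term of depth ≤ k is either a constant or a function symbol applied to arguments of depth ≤ k−1, so N_k = 1 + N_{k-1} + N_{k-1}^2.
  N_0 = 1
  N_1 = 1 + 1 + 1^2 = 3
  N_2 = 1 + 3 + 3^2 = 13
So there are 13 ground terms available for substitution.
The body mentions the single quantified variable y; since ground terms form a free algebra, no two substitutions collapse to the same formula.
Number of ground instances = 13.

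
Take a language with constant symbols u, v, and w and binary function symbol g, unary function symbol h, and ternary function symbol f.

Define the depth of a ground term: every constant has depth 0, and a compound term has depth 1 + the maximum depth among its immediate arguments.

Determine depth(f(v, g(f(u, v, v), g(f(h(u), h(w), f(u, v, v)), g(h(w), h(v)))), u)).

5

depth(f(u, v, v)) = 1 + max(0, 0, 0) = 1
depth(h(u)) = 1 + depth(u) = 1 + 0 = 1
depth(h(w)) = 1 + depth(w) = 1 + 0 = 1
depth(f(h(u), h(w), f(u, v, v))) = 1 + max(1, 1, 1) = 2
depth(h(v)) = 1 + depth(v) = 1 + 0 = 1
depth(g(h(w), h(v))) = 1 + max(1, 1) = 2
depth(g(f(h(u), h(w), f(u, v, v)), g(h(w), h(v)))) = 1 + max(2, 2) = 3
depth(g(f(u, v, v), g(f(h(u), h(w), f(u, v, v)), g(h(w), h(v))))) = 1 + max(1, 3) = 4
depth(f(v, g(f(u, v, v), g(f(h(u), h(w), f(u, v, v)), g(h(w), h(v)))), u)) = 1 + max(0, 4, 0) = 5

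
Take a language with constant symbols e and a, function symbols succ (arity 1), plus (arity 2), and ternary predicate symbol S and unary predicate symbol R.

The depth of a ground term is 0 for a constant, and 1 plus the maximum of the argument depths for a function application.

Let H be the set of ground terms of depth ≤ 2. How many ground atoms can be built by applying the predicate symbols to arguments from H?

First count ground terms of depth ≤ 2.
Count level by level. With function symbols succ/1, plus/2, the terms of depth ≤ k are the 2 constants together with each function applied to depth-≤(k−1) tuples, so N_k = 2 + N_{k-1} + N_{k-1}^2.
N_0 = 2
N_1 = 2 + 2 + 2^2 = 8
N_2 = 2 + 8 + 8^2 = 74
So |H| = 74.
Each predicate of arity r yields |H|^r ground atoms (one per choice of an r-tuple from H):
  S: 74^3 = 405224;  R: 74
Total ground atoms: 405224 + 74 = 405298.

405298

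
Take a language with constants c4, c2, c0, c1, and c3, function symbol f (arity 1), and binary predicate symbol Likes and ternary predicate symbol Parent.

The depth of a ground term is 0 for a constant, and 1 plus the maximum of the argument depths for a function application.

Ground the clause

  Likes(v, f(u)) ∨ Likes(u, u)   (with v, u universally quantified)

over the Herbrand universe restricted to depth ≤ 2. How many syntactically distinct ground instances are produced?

Ground terms of depth ≤ 2:
  Let N_k = |{terms of depth ≤ k}|. Then N_0 = 5 and N_k = 5 + N_{k-1} for k ≥ 1 (one summand per function symbol, arity giving the exponent).
  N_0 = 5
  N_1 = 5 + 5 = 10
  N_2 = 5 + 10 = 15
So there are 15 ground terms available for substitution.
There are 2 variables to instantiate (v, u), each occurring in at least one literal, so different choices give different ground instances.
Number of ground instances = 15^2 = 225.

225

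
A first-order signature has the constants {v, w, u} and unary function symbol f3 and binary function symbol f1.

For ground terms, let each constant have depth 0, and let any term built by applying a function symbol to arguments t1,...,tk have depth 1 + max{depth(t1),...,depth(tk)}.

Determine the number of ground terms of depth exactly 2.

228

Count level by level. With function symbols f3/1, f1/2, the terms of depth ≤ k are the 3 constants together with each function applied to depth-≤(k−1) tuples, so N_k = 3 + N_{k-1} + N_{k-1}^2.
N_0 = 3
N_1 = 3 + 3 + 3^2 = 15
N_2 = 3 + 15 + 15^2 = 243
Terms of depth exactly 2: N_2 − N_1 = 243 − 15 = 228.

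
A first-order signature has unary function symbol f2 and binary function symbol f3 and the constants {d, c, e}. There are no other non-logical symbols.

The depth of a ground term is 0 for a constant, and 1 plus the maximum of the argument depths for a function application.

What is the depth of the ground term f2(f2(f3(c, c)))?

depth(f3(c, c)) = 1 + max(0, 0) = 1
depth(f2(f3(c, c))) = 1 + depth(f3(c, c)) = 1 + 1 = 2
depth(f2(f2(f3(c, c)))) = 1 + depth(f2(f3(c, c))) = 1 + 2 = 3

3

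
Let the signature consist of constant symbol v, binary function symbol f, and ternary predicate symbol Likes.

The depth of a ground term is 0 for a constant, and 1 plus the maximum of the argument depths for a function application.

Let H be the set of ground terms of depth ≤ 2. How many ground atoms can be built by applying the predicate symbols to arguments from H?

125

First count ground terms of depth ≤ 2.
Count level by level. With function symbols f/2, the terms of depth ≤ k are the 1 constant together with each function applied to depth-≤(k−1) tuples, so N_k = 1 + N_{k-1}^2.
N_0 = 1
N_1 = 1 + 1^2 = 2
N_2 = 1 + 2^2 = 5
So |H| = 5.
For each predicate symbol, the number of ground atoms is |H| raised to its arity; summing:
  Likes: 5^3 = 125
Total ground atoms: 125.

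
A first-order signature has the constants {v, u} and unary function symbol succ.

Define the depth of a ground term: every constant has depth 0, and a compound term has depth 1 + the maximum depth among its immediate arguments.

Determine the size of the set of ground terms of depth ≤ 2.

6

If N_k denotes the number of depth-≤k ground terms, the 2 constants give N_0 = 2, and each function symbol of arity r contributes N_{k-1}^r new terms at level k: N_k = 2 + N_{k-1}.
N_0 = 2
N_1 = 2 + 2 = 4
N_2 = 2 + 4 = 6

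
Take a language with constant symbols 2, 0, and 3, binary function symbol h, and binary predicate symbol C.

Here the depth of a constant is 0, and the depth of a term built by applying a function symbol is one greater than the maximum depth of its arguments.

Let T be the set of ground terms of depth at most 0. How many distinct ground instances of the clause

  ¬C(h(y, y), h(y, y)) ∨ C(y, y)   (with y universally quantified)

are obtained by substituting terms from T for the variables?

Ground terms of depth ≤ 0:
  Count level by level. With function symbols h/2, the terms of depth ≤ k are the 3 constants together with each function applied to depth-≤(k−1) tuples, so N_k = 3 + N_{k-1}^2.
  N_0 = 3
So there are 3 ground terms available for substitution.
The clause has 1 distinct variable (y), which appears in the body. In the free term algebra distinct substitutions yield syntactically distinct ground instances.
Number of ground instances = 3.

3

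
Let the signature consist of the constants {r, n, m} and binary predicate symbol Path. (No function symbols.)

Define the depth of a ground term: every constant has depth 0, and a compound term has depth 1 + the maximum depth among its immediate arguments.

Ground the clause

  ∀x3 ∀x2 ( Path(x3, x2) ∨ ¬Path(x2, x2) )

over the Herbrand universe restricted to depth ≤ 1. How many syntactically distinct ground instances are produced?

9

Ground terms of depth ≤ 1:
  With no function symbols every ground term is a constant, so there are exactly 3 ground terms at every depth bound.
  N_0 = 3
  N_1 = 3
So there are 3 ground terms available for substitution.
There are 2 variables to instantiate (x3, x2), each occurring in at least one literal, so different choices give different ground instances.
Number of ground instances = 3^2 = 9.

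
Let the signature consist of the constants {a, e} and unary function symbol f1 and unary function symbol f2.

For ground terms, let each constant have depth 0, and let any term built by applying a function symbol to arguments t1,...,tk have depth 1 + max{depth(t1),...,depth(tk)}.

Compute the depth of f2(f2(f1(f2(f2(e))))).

depth(f2(e)) = 1 + depth(e) = 1 + 0 = 1
depth(f2(f2(e))) = 1 + depth(f2(e)) = 1 + 1 = 2
depth(f1(f2(f2(e)))) = 1 + depth(f2(f2(e))) = 1 + 2 = 3
depth(f2(f1(f2(f2(e))))) = 1 + depth(f1(f2(f2(e)))) = 1 + 3 = 4
depth(f2(f2(f1(f2(f2(e)))))) = 1 + depth(f2(f1(f2(f2(e))))) = 1 + 4 = 5

5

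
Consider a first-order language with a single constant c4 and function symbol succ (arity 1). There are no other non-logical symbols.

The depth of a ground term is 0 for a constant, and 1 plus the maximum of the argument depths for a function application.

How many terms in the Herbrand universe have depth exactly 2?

1

Count level by level. With function symbols succ/1, the terms of depth ≤ k are the 1 constant together with each function applied to depth-≤(k−1) tuples, so N_k = 1 + N_{k-1}.
N_0 = 1
N_1 = 1 + 1 = 2
N_2 = 1 + 2 = 3
Terms of depth exactly 2: N_2 − N_1 = 3 − 2 = 1.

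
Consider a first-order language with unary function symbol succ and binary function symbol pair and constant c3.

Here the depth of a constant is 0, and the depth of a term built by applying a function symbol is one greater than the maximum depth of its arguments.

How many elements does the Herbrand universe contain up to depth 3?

Let N_k count ground terms of depth at most k. Each non-constant term of depth ≤ k is some function symbol applied to depth-≤(k−1) arguments, giving N_k = 1 + N_{k-1} + N_{k-1}^2.
N_0 = 1
N_1 = 1 + 1 + 1^2 = 3
N_2 = 1 + 3 + 3^2 = 13
N_3 = 1 + 13 + 13^2 = 183

183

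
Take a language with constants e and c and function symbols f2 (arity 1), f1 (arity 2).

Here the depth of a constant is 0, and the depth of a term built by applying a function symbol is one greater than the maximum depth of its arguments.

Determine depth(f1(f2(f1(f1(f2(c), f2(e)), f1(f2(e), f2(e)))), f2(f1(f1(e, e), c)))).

depth(f2(c)) = 1 + depth(c) = 1 + 0 = 1
depth(f2(e)) = 1 + depth(e) = 1 + 0 = 1
depth(f1(f2(c), f2(e))) = 1 + max(1, 1) = 2
depth(f1(f2(e), f2(e))) = 1 + max(1, 1) = 2
depth(f1(f1(f2(c), f2(e)), f1(f2(e), f2(e)))) = 1 + max(2, 2) = 3
depth(f2(f1(f1(f2(c), f2(e)), f1(f2(e), f2(e))))) = 1 + depth(f1(f1(f2(c), f2(e)), f1(f2(e), f2(e)))) = 1 + 3 = 4
depth(f1(e, e)) = 1 + max(0, 0) = 1
depth(f1(f1(e, e), c)) = 1 + max(1, 0) = 2
depth(f2(f1(f1(e, e), c))) = 1 + depth(f1(f1(e, e), c)) = 1 + 2 = 3
depth(f1(f2(f1(f1(f2(c), f2(e)), f1(f2(e), f2(e)))), f2(f1(f1(e, e), c)))) = 1 + max(4, 3) = 5

5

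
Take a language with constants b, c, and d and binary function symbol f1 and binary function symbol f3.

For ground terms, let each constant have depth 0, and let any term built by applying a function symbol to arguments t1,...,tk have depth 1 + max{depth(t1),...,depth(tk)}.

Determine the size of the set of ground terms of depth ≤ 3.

If N_k denotes the number of depth-≤k ground terms, the 3 constants give N_0 = 3, and each function symbol of arity r contributes N_{k-1}^r new terms at level k: N_k = 3 + N_{k-1}^2 + N_{k-1}^2.
N_0 = 3
N_1 = 3 + 3^2 + 3^2 = 21
N_2 = 3 + 21^2 + 21^2 = 885
N_3 = 3 + 885^2 + 885^2 = 1566453

1566453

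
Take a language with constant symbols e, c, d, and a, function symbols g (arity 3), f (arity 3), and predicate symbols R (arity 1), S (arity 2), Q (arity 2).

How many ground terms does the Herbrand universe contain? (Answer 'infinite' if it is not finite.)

infinite

The signature has at least one function symbol (g, arity 3) and at least one constant (e).
Iterating g gives infinitely many distinct ground terms: e, g(e, e, e), g(g(e, e, e), g(e, e, e), g(e, e, e)), ...
So the Herbrand universe is infinite.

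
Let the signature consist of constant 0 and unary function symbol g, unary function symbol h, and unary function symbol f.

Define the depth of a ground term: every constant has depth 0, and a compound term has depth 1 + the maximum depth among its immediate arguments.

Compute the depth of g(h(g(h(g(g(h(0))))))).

7

depth(h(0)) = 1 + depth(0) = 1 + 0 = 1
depth(g(h(0))) = 1 + depth(h(0)) = 1 + 1 = 2
depth(g(g(h(0)))) = 1 + depth(g(h(0))) = 1 + 2 = 3
depth(h(g(g(h(0))))) = 1 + depth(g(g(h(0)))) = 1 + 3 = 4
depth(g(h(g(g(h(0)))))) = 1 + depth(h(g(g(h(0))))) = 1 + 4 = 5
depth(h(g(h(g(g(h(0))))))) = 1 + depth(g(h(g(g(h(0)))))) = 1 + 5 = 6
depth(g(h(g(h(g(g(h(0)))))))) = 1 + depth(h(g(h(g(g(h(0))))))) = 1 + 6 = 7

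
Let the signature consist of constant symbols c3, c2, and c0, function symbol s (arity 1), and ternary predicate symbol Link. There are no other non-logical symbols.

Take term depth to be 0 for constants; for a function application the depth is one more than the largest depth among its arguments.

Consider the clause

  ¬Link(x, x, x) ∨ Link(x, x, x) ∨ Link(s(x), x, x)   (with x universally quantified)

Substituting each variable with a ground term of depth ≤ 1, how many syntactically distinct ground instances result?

6

Ground terms of depth ≤ 1:
  Let N_k = |{terms of depth ≤ k}|. Then N_0 = 3 and N_k = 3 + N_{k-1} for k ≥ 1 (one summand per function symbol, arity giving the exponent).
  N_0 = 3
  N_1 = 3 + 3 = 6
So there are 6 ground terms available for substitution.
The clause has 1 distinct variable (x), which appears in the body. In the free term algebra distinct substitutions yield syntactically distinct ground instances.
Number of ground instances = 6.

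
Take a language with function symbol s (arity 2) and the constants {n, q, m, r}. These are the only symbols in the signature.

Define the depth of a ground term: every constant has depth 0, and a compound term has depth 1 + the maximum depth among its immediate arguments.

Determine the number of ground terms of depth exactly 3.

162816

If N_k denotes the number of depth-≤k ground terms, the 4 constants give N_0 = 4, and each function symbol of arity r contributes N_{k-1}^r new terms at level k: N_k = 4 + N_{k-1}^2.
N_0 = 4
N_1 = 4 + 4^2 = 20
N_2 = 4 + 20^2 = 404
N_3 = 4 + 404^2 = 163220
Terms of depth exactly 3: N_3 − N_2 = 163220 − 404 = 162816.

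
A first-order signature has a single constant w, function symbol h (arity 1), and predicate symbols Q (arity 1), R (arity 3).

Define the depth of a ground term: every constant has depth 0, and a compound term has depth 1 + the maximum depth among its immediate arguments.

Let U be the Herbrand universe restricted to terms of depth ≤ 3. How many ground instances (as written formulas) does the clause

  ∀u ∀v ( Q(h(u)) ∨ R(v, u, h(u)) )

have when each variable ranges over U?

16

Ground terms of depth ≤ 3:
  Write N_k for the number of ground terms of depth ≤ k. A term of depth ≤ k is either a constant or a function symbol applied to arguments of depth ≤ k−1, so N_k = 1 + N_{k-1}.
  N_0 = 1
  N_1 = 1 + 1 = 2
  N_2 = 1 + 2 = 3
  N_3 = 1 + 3 = 4
  Explicitly: w, h(w), h(h(w)), h(h(h(w))).
So there are 4 ground terms available for substitution.
There are 2 variables to instantiate (u, v), each occurring in at least one literal, so different choices give different ground instances.
Number of ground instances = 4^2 = 16.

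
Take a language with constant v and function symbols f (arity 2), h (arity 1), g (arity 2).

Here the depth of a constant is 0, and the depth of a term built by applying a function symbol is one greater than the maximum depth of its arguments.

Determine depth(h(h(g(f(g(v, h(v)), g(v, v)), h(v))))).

6

depth(h(v)) = 1 + depth(v) = 1 + 0 = 1
depth(g(v, h(v))) = 1 + max(0, 1) = 2
depth(g(v, v)) = 1 + max(0, 0) = 1
depth(f(g(v, h(v)), g(v, v))) = 1 + max(2, 1) = 3
depth(g(f(g(v, h(v)), g(v, v)), h(v))) = 1 + max(3, 1) = 4
depth(h(g(f(g(v, h(v)), g(v, v)), h(v)))) = 1 + depth(g(f(g(v, h(v)), g(v, v)), h(v))) = 1 + 4 = 5
depth(h(h(g(f(g(v, h(v)), g(v, v)), h(v))))) = 1 + depth(h(g(f(g(v, h(v)), g(v, v)), h(v)))) = 1 + 5 = 6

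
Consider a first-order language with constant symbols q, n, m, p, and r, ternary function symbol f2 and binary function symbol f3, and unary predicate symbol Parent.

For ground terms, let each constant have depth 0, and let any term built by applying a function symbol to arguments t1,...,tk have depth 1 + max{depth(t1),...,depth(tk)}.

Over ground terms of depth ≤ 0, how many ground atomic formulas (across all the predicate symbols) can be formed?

5

First count ground terms of depth ≤ 0.
Write N_k for the number of ground terms of depth ≤ k. A term of depth ≤ k is either a constant or a function symbol applied to arguments of depth ≤ k−1, so N_k = 5 + N_{k-1}^3 + N_{k-1}^2.
N_0 = 5
Explicitly: q, n, m, p, r.
So |H| = 5.
A ground atom is a predicate applied to a tuple of terms from H, so the count is the sum over predicates of |H|^arity:
  Parent: 5
Total ground atoms: 5.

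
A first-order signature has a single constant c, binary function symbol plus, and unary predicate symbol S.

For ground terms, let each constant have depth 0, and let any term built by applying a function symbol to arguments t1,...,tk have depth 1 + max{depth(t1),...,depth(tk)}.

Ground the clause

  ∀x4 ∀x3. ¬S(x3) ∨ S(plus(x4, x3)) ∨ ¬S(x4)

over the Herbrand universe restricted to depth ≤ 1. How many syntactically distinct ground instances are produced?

Ground terms of depth ≤ 1:
  Let N_k count ground terms of depth at most k. Each non-constant term of depth ≤ k is some function symbol applied to depth-≤(k−1) arguments, giving N_k = 1 + N_{k-1}^2.
  N_0 = 1
  N_1 = 1 + 1^2 = 2
  Explicitly: c, plus(c, c).
So there are 2 ground terms available for substitution.
Each of x4, x3 ranges independently over the available ground terms, and distinct assignments produce distinct instances.
Number of ground instances = 2^2 = 4.

4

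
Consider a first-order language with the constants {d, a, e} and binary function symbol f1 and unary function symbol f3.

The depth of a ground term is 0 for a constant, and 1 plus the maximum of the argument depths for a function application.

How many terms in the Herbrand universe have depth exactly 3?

59052

Count level by level. With function symbols f1/2, f3/1, the terms of depth ≤ k are the 3 constants together with each function applied to depth-≤(k−1) tuples, so N_k = 3 + N_{k-1}^2 + N_{k-1}.
N_0 = 3
N_1 = 3 + 3^2 + 3 = 15
N_2 = 3 + 15^2 + 15 = 243
N_3 = 3 + 243^2 + 243 = 59295
Terms of depth exactly 3: N_3 − N_2 = 59295 − 243 = 59052.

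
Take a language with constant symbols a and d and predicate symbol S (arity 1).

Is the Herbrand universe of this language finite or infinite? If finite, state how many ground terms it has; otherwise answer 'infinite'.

2

There are no function symbols, so every ground term is one of the 2 constants.
The Herbrand universe is {a, d}, which is finite with 2 elements.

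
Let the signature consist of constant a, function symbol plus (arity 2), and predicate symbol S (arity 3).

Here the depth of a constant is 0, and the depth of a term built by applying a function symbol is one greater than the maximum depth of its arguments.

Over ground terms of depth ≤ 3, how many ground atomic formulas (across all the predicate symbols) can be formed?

17576

First count ground terms of depth ≤ 3.
Let N_k = |{terms of depth ≤ k}|. Then N_0 = 1 and N_k = 1 + N_{k-1}^2 for k ≥ 1 (one summand per function symbol, arity giving the exponent).
N_0 = 1
N_1 = 1 + 1^2 = 2
N_2 = 1 + 2^2 = 5
N_3 = 1 + 5^2 = 26
So |H| = 26.
Ground atoms are formed by filling each argument slot of a predicate with a term from H, so an r-ary predicate gives |H|^r atoms:
  S: 26^3 = 17576
Total ground atoms: 17576.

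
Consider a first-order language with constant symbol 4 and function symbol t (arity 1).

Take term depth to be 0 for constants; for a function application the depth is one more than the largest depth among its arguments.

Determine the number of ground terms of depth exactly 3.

1

Write N_k for the number of ground terms of depth ≤ k. A term of depth ≤ k is either a constant or a function symbol applied to arguments of depth ≤ k−1, so N_k = 1 + N_{k-1}.
N_0 = 1
N_1 = 1 + 1 = 2
N_2 = 1 + 2 = 3
N_3 = 1 + 3 = 4
Terms of depth exactly 3: N_3 − N_2 = 4 − 3 = 1.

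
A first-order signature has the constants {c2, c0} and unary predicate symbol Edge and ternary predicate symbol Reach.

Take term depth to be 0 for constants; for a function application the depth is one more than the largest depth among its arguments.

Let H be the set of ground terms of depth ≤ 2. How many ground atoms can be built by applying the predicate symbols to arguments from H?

10

First count ground terms of depth ≤ 2.
With no function symbols every ground term is a constant, so there are exactly 2 ground terms at every depth bound.
N_0 = 2
N_1 = 2
N_2 = 2
Explicitly: c2, c0.
So |H| = 2.
Each predicate of arity r yields |H|^r ground atoms (one per choice of an r-tuple from H):
  Edge: 2;  Reach: 2^3 = 8
Total ground atoms: 2 + 8 = 10.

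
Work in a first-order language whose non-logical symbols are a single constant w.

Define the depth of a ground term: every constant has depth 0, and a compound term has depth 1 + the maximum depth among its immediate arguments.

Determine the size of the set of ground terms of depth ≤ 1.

With no function symbols every ground term is a constant, so there is exactly 1 ground term at every depth bound.
N_0 = 1
N_1 = 1
Explicitly: w.

1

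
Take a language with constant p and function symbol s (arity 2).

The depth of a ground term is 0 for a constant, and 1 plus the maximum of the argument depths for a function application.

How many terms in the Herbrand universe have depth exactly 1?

Write N_k for the number of ground terms of depth ≤ k. A term of depth ≤ k is either a constant or a function symbol applied to arguments of depth ≤ k−1, so N_k = 1 + N_{k-1}^2.
N_0 = 1
N_1 = 1 + 1^2 = 2
Terms of depth exactly 1: N_1 − N_0 = 2 − 1 = 1.

1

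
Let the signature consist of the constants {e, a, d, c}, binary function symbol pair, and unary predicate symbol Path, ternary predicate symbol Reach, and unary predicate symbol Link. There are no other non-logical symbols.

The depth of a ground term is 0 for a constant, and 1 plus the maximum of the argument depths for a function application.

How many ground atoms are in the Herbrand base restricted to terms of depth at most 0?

72

First count ground terms of depth ≤ 0.
Let N_k count ground terms of depth at most k. Each non-constant term of depth ≤ k is some function symbol applied to depth-≤(k−1) arguments, giving N_k = 4 + N_{k-1}^2.
N_0 = 4
So |H| = 4.
A ground atom is a predicate applied to a tuple of terms from H, so the count is the sum over predicates of |H|^arity:
  Path: 4;  Reach: 4^3 = 64;  Link: 4
Total ground atoms: 4 + 64 + 4 = 72.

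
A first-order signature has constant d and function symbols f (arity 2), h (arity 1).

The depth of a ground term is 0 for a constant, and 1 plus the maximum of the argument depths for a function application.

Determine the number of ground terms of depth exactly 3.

170

Let N_k = |{terms of depth ≤ k}|. Then N_0 = 1 and N_k = 1 + N_{k-1}^2 + N_{k-1} for k ≥ 1 (one summand per function symbol, arity giving the exponent).
N_0 = 1
N_1 = 1 + 1^2 + 1 = 3
N_2 = 1 + 3^2 + 3 = 13
N_3 = 1 + 13^2 + 13 = 183
Terms of depth exactly 3: N_3 − N_2 = 183 − 13 = 170.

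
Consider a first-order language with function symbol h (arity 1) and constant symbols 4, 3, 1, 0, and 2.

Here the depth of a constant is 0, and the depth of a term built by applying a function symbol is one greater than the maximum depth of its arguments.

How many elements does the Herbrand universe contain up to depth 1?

10

If N_k denotes the number of depth-≤k ground terms, the 5 constants give N_0 = 5, and each function symbol of arity r contributes N_{k-1}^r new terms at level k: N_k = 5 + N_{k-1}.
N_0 = 5
N_1 = 5 + 5 = 10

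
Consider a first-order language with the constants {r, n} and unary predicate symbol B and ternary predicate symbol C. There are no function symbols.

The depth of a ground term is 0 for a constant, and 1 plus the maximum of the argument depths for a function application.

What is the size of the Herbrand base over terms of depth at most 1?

10

First count ground terms of depth ≤ 1.
With no function symbols every ground term is a constant, so there are exactly 2 ground terms at every depth bound.
N_0 = 2
N_1 = 2
Explicitly: r, n.
So |H| = 2.
A ground atom is a predicate applied to a tuple of terms from H, so the count is the sum over predicates of |H|^arity:
  B: 2;  C: 2^3 = 8
Total ground atoms: 2 + 8 = 10.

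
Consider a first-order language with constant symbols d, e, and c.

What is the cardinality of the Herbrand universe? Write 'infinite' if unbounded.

There are no function symbols, so every ground term is one of the 3 constants.
The Herbrand universe is {d, e, c}, which is finite with 3 elements.

3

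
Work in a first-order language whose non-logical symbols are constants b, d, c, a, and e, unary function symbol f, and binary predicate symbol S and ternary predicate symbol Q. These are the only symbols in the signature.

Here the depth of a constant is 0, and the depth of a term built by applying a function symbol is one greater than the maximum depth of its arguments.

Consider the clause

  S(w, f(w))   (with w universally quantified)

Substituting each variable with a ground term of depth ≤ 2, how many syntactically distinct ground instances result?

15

Ground terms of depth ≤ 2:
  Let N_k count ground terms of depth at most k. Each non-constant term of depth ≤ k is some function symbol applied to depth-≤(k−1) arguments, giving N_k = 5 + N_{k-1}.
  N_0 = 5
  N_1 = 5 + 5 = 10
  N_2 = 5 + 10 = 15
So there are 15 ground terms available for substitution.
The variable w ranges independently over the available ground terms, and distinct assignments produce distinct instances.
Number of ground instances = 15.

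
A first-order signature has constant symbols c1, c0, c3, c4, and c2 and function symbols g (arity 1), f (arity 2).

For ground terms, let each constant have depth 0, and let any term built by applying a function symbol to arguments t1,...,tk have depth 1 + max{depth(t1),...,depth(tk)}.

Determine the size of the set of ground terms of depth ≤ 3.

Count level by level. With function symbols g/1, f/2, the terms of depth ≤ k are the 5 constants together with each function applied to depth-≤(k−1) tuples, so N_k = 5 + N_{k-1} + N_{k-1}^2.
N_0 = 5
N_1 = 5 + 5 + 5^2 = 35
N_2 = 5 + 35 + 35^2 = 1265
N_3 = 5 + 1265 + 1265^2 = 1601495

1601495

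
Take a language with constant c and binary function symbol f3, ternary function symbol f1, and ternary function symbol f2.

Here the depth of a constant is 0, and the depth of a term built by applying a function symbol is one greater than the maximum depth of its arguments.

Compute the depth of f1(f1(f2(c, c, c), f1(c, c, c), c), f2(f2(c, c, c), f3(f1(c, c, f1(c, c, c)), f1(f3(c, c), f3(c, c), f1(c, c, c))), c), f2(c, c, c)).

depth(f2(c, c, c)) = 1 + max(0, 0, 0) = 1
depth(f1(c, c, c)) = 1 + max(0, 0, 0) = 1
depth(f1(f2(c, c, c), f1(c, c, c), c)) = 1 + max(1, 1, 0) = 2
depth(f1(c, c, f1(c, c, c))) = 1 + max(0, 0, 1) = 2
depth(f3(c, c)) = 1 + max(0, 0) = 1
depth(f1(f3(c, c), f3(c, c), f1(c, c, c))) = 1 + max(1, 1, 1) = 2
depth(f3(f1(c, c, f1(c, c, c)), f1(f3(c, c), f3(c, c), f1(c, c, c)))) = 1 + max(2, 2) = 3
depth(f2(f2(c, c, c), f3(f1(c, c, f1(c, c, c)), f1(f3(c, c), f3(c, c), f1(c, c, c))), c)) = 1 + max(1, 3, 0) = 4
depth(f1(f1(f2(c, c, c), f1(c, c, c), c), f2(f2(c, c, c), f3(f1(c, c, f1(c, c, c)), f1(f3(c, c), f3(c, c), f1(c, c, c))), c), f2(c, c, c))) = 1 + max(2, 4, 1) = 5

5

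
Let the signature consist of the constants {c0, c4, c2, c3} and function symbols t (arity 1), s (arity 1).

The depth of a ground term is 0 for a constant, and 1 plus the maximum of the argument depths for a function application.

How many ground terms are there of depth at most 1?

12

Count level by level. With function symbols t/1, s/1, the terms of depth ≤ k are the 4 constants together with each function applied to depth-≤(k−1) tuples, so N_k = 4 + N_{k-1} + N_{k-1}.
N_0 = 4
N_1 = 4 + 4 + 4 = 12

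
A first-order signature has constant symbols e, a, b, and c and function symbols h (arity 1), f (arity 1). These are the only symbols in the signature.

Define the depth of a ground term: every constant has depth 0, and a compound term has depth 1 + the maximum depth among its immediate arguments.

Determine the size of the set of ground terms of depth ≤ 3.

60

Let N_k count ground terms of depth at most k. Each non-constant term of depth ≤ k is some function symbol applied to depth-≤(k−1) arguments, giving N_k = 4 + N_{k-1} + N_{k-1}.
N_0 = 4
N_1 = 4 + 4 + 4 = 12
N_2 = 4 + 12 + 12 = 28
N_3 = 4 + 28 + 28 = 60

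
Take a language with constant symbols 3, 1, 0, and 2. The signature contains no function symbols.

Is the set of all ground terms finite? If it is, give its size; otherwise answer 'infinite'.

There are no function symbols, so every ground term is one of the 4 constants.
The Herbrand universe is {3, 1, 0, 2}, which is finite with 4 elements.

4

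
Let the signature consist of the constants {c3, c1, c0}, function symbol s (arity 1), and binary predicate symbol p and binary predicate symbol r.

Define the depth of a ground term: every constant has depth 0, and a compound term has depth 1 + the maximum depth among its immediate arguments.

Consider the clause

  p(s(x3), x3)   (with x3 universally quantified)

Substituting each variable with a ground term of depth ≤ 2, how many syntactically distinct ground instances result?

Ground terms of depth ≤ 2:
  Write N_k for the number of ground terms of depth ≤ k. A term of depth ≤ k is either a constant or a function symbol applied to arguments of depth ≤ k−1, so N_k = 3 + N_{k-1}.
  N_0 = 3
  N_1 = 3 + 3 = 6
  N_2 = 3 + 6 = 9
  Explicitly: c3, c1, c0, s(c3), s(c1), s(c0), s(s(c3)), s(s(c1)), s(s(c0)).
So there are 9 ground terms available for substitution.
The clause has 1 distinct variable (x3), which appears in the body. In the free term algebra distinct substitutions yield syntactically distinct ground instances.
Number of ground instances = 9.

9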